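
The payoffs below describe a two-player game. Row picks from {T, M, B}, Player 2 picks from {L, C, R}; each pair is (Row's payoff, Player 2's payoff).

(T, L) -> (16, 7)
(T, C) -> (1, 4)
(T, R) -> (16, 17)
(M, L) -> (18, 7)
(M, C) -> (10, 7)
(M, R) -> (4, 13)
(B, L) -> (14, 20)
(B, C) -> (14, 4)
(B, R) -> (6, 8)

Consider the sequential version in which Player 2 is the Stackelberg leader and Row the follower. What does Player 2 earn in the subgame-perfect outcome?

17

Row best-responds to each possible Player 2 move:
- L → Row plays M (best of 16, 18, 14); Player 2 gets 7.
- C → Row plays B (best of 1, 10, 14); Player 2 gets 4.
- R → Row plays T (best of 16, 4, 6); Player 2 gets 17.
Maximizing over 7, 4, 17, Player 2 chooses R. Subgame-perfect outcome: (T, R) with payoffs (16, 17).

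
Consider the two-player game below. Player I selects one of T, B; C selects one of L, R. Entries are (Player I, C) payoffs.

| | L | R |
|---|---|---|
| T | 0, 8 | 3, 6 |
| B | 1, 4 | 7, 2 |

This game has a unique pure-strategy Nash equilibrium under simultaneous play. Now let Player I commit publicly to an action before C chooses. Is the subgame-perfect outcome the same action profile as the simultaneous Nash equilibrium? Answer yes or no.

Solve by backward induction (Player I leads).
- T → C plays L (best of 8, 6); Player I gets 0.
- B → C plays L (best of 4, 2); Player I gets 1.
Maximizing over 0, 1, Player I chooses B. Subgame-perfect outcome: (B, L) with payoffs (1, 4).
Under simultaneous play:
Player I's best replies: L→B; R→B.
C's best replies: T→L; B→L.
Only (B, L) has each player best-responding; Nash payoffs (1, 4).
Sequential outcome (B, L) coincides with the Nash profile (B, L).

yes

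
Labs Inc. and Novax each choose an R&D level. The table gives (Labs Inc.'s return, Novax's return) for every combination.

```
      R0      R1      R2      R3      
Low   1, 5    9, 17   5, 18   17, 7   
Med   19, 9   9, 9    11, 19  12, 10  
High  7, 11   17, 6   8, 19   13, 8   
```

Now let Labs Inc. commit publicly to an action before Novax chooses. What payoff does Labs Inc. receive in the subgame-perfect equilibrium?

Novax best-responds to each possible Labs Inc. move:
- Low: Novax compares 5, 17, 18, 7 and picks R2; Labs Inc. would get 5.
- Med: Novax compares 9, 9, 19, 10 and picks R2; Labs Inc. would get 11.
- High: Novax compares 11, 6, 19, 8 and picks R2; Labs Inc. would get 8.
Maximizing over 5, 11, 8, Labs Inc. chooses Med. Subgame-perfect outcome: (Med, R2) with payoffs (11, 19).

11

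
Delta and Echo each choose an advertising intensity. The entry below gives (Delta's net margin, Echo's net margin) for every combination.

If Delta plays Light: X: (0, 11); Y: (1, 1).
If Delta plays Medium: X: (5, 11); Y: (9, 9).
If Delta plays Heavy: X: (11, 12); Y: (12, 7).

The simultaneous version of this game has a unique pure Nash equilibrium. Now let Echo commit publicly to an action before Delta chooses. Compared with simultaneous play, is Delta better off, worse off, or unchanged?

Delta best-responds to each possible Echo move:
- X → Delta plays Heavy (best of 0, 5, 11); Echo gets 12.
- Y → Delta plays Heavy (best of 1, 9, 12); Echo gets 7.
Maximizing over 12, 7, Echo chooses X. Subgame-perfect outcome: (Heavy, X) with payoffs (11, 12).
For the simultaneous game, intersect best replies.
Delta's best replies: X→Heavy; Y→Heavy.
Echo's best replies: Light→X; Medium→X; Heavy→X.
Only (Heavy, X) has each player best-responding; Nash payoffs (11, 12).
Delta earns 11 sequentially versus 11 at the Nash outcome: unchanged.

unchanged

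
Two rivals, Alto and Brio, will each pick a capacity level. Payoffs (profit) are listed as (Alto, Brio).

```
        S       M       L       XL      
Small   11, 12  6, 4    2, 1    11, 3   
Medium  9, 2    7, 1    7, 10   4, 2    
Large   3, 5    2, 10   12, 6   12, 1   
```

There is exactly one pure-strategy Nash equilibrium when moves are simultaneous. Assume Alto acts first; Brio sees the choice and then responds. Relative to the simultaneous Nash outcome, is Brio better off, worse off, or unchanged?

unchanged

Backward induction with Alto moving first.
- Small: BR = S, leader payoff 11.
- Medium: BR = L, leader payoff 7.
- Large: BR = M, leader payoff 2.
Among 11, 7, 2, the best is 11 at Small. Subgame-perfect outcome: (Small, S) with payoffs (11, 12).
Now find the simultaneous Nash equilibrium.
Alto's best replies: S→Small; M→Medium; L→Large; XL→Large.
Brio's best replies: Small→S; Medium→L; Large→M.
Only (Small, S) has each player best-responding; Nash payoffs (11, 12).
Brio earns 12 sequentially versus 12 at the Nash outcome: unchanged.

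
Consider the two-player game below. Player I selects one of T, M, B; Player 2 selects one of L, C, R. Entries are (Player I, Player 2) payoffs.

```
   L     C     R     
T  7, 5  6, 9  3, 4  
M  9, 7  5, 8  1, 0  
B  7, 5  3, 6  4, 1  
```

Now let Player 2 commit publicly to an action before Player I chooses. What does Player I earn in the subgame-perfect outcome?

6

Player I best-responds to each possible Player 2 move:
- L: BR = M, leader payoff 7.
- C: BR = T, leader payoff 9.
- R: BR = B, leader payoff 1.
Among 7, 9, 1, the best is 9 at C. Subgame-perfect outcome: (T, C) with payoffs (6, 9).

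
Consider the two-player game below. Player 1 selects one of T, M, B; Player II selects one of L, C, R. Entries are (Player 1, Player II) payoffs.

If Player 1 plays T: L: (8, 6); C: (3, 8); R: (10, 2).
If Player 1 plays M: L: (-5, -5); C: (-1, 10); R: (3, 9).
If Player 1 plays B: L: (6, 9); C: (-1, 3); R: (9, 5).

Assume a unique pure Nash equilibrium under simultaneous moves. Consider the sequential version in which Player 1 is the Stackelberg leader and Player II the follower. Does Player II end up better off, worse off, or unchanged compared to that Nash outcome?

better off

Work backward from Player II's decision.
- T: BR = C, leader payoff 3.
- M: BR = C, leader payoff -1.
- B: BR = L, leader payoff 6.
Player 1's induced payoffs are 3, -1, 6, so Player 1 commits to B. Subgame-perfect outcome: (B, L) with payoffs (6, 9).
For the simultaneous game, intersect best replies.
Player 1's best replies: L→T; C→T; R→T.
Player II's best replies: T→C; M→C; B→L.
Only (T, C) has each player best-responding; Nash payoffs (3, 8).
Player II earns 9 sequentially versus 8 at the Nash outcome: better off.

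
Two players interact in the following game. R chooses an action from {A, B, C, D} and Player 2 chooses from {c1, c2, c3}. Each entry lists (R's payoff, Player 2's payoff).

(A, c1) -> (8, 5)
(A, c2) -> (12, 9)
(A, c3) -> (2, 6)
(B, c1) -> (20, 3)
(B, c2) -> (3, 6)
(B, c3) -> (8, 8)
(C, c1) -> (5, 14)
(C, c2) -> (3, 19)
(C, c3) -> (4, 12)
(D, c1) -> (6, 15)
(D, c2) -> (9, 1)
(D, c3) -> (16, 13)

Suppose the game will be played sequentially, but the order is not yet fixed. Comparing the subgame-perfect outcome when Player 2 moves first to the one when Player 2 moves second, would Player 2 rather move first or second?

If R leads: Player 2's best replies are A→c2, B→c3, C→c2, D→c1; R's induced payoffs 12, 8, 3, 6; outcome (A, c2), payoffs (12, 9).
If Player 2 leads: R's best replies are c1→B, c2→A, c3→D; Player 2's induced payoffs 3, 9, 13; outcome (D, c3), payoffs (16, 13).
Player 2 gets 13 moving first and 9 moving second, so Player 2 prefers to move first.

first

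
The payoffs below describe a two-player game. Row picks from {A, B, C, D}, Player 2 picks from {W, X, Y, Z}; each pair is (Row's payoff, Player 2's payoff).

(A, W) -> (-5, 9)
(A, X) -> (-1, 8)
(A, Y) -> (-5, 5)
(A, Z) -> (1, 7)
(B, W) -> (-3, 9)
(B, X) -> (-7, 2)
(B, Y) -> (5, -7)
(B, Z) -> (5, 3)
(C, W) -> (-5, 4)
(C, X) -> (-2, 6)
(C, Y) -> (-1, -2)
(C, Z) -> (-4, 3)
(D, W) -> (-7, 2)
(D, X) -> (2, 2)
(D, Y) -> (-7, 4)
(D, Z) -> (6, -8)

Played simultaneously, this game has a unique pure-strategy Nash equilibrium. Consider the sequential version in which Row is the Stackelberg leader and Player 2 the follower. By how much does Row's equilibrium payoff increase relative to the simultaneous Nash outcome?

1

Solve by backward induction (Row leads).
- A: BR = W, leader payoff -5.
- B: BR = W, leader payoff -3.
- C: BR = X, leader payoff -2.
- D: BR = Y, leader payoff -7.
Row's induced payoffs are -5, -3, -2, -7, so Row commits to C. Subgame-perfect outcome: (C, X) with payoffs (-2, 6).
Under simultaneous play:
Row's best replies: W→B; X→D; Y→B; Z→D.
Player 2's best replies: A→W; B→W; C→X; D→Y.
Only (B, W) has each player best-responding; Nash payoffs (-3, 9).
Row's commitment gain: -2 − -3 = 1.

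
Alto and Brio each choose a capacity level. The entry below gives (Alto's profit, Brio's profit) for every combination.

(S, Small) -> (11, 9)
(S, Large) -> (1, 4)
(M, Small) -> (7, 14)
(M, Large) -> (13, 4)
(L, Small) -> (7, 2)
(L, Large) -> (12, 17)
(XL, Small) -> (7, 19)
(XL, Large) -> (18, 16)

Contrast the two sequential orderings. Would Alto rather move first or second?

If Alto leads: Brio's best replies are S→Small, M→Small, L→Large, XL→Small; Alto's induced payoffs 11, 7, 12, 7; outcome (L, Large), payoffs (12, 17).
If Brio leads: Alto's best replies are Small→S, Large→XL; Brio's induced payoffs 9, 16; outcome (XL, Large), payoffs (18, 16).
Alto gets 12 moving first and 18 moving second, so Alto prefers to move second.

second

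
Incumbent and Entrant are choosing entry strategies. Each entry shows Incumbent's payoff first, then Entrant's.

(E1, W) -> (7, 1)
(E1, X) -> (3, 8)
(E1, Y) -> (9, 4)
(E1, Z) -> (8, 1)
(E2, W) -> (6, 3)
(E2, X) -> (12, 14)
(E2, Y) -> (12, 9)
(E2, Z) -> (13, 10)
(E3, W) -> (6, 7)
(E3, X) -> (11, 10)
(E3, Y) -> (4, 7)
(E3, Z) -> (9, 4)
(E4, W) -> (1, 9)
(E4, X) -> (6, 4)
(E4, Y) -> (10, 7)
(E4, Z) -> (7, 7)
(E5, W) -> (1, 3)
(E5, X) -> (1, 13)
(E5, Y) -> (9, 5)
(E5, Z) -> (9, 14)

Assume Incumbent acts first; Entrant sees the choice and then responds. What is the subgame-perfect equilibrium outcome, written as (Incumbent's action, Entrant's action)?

Entrant best-responds to each possible Incumbent move:
- E1: Entrant compares 1, 8, 4, 1 and picks X; Incumbent would get 3.
- E2: Entrant compares 3, 14, 9, 10 and picks X; Incumbent would get 12.
- E3: Entrant compares 7, 10, 7, 4 and picks X; Incumbent would get 11.
- E4: Entrant compares 9, 4, 7, 7 and picks W; Incumbent would get 1.
- E5: Entrant compares 3, 13, 5, 14 and picks Z; Incumbent would get 9.
Maximizing over 3, 12, 11, 1, 9, Incumbent chooses E2. Subgame-perfect outcome: (E2, X) with payoffs (12, 14).

(E2, X)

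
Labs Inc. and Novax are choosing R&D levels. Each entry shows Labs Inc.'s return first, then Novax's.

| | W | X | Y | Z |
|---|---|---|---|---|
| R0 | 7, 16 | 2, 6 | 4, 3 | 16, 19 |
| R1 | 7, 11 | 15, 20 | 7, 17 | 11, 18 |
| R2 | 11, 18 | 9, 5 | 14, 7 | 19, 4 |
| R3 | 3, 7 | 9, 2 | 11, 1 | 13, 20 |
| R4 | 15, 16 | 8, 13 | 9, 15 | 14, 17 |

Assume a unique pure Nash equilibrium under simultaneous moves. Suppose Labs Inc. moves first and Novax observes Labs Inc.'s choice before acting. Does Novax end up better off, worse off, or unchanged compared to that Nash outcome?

worse off

Backward induction with Labs Inc. moving first.
- R0: Novax compares 16, 6, 3, 19 and picks Z; Labs Inc. would get 16.
- R1: Novax compares 11, 20, 17, 18 and picks X; Labs Inc. would get 15.
- R2: Novax compares 18, 5, 7, 4 and picks W; Labs Inc. would get 11.
- R3: Novax compares 7, 2, 1, 20 and picks Z; Labs Inc. would get 13.
- R4: Novax compares 16, 13, 15, 17 and picks Z; Labs Inc. would get 14.
Among 16, 15, 11, 13, 14, the best is 16 at R0. Subgame-perfect outcome: (R0, Z) with payoffs (16, 19).
Under simultaneous play:
Labs Inc.'s best replies: W→R4; X→R1; Y→R2; Z→R2.
Novax's best replies: R0→Z; R1→X; R2→W; R3→Z; R4→Z.
The unique mutual best reply is (R1, X), giving (15, 20).
Novax earns 19 sequentially versus 20 at the Nash outcome: worse off.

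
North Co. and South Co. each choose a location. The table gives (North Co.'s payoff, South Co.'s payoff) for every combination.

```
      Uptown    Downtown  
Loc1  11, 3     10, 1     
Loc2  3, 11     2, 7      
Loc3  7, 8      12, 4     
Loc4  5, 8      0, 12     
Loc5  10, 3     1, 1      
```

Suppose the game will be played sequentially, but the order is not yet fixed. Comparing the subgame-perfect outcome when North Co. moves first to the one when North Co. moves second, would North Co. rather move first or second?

second

If North Co. leads: South Co.'s best replies are Loc1→Uptown, Loc2→Uptown, Loc3→Uptown, Loc4→Downtown, Loc5→Uptown; North Co.'s induced payoffs 11, 3, 7, 0, 10; outcome (Loc1, Uptown), payoffs (11, 3).
If South Co. leads: North Co.'s best replies are Uptown→Loc1, Downtown→Loc3; South Co.'s induced payoffs 3, 4; outcome (Loc3, Downtown), payoffs (12, 4).
North Co. gets 11 moving first and 12 moving second, so North Co. prefers to move second.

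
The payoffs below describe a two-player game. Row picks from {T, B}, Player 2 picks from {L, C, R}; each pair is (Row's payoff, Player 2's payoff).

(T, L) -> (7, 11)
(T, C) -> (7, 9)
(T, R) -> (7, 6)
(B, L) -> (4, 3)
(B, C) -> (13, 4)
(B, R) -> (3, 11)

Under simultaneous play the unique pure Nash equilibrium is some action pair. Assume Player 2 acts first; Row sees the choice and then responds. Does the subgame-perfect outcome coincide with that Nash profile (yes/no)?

Backward induction with Player 2 moving first.
- L → Row plays T (best of 7, 4); Player 2 gets 11.
- C → Row plays B (best of 7, 13); Player 2 gets 4.
- R → Row plays T (best of 7, 3); Player 2 gets 6.
Player 2's induced payoffs are 11, 4, 6, so Player 2 commits to L. Subgame-perfect outcome: (T, L) with payoffs (7, 11).
For the simultaneous game, intersect best replies.
Row's best replies: L→T; C→B; R→T.
Player 2's best replies: T→L; B→R.
Only (T, L) has each player best-responding; Nash payoffs (7, 11).
Sequential outcome (T, L) coincides with the Nash profile (T, L).

yes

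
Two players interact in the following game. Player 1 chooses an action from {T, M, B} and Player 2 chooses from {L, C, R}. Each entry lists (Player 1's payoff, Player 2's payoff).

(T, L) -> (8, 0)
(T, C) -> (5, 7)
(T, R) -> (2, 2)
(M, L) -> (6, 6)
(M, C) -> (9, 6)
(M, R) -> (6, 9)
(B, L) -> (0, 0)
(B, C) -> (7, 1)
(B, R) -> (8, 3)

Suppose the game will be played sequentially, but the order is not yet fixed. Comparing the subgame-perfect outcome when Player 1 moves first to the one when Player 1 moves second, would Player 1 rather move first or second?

If Player 1 leads: Player 2's best replies are T→C, M→R, B→R; Player 1's induced payoffs 5, 6, 8; outcome (B, R), payoffs (8, 3).
If Player 2 leads: Player 1's best replies are L→T, C→M, R→B; Player 2's induced payoffs 0, 6, 3; outcome (M, C), payoffs (9, 6).
Player 1 gets 8 moving first and 9 moving second, so Player 1 prefers to move second.

second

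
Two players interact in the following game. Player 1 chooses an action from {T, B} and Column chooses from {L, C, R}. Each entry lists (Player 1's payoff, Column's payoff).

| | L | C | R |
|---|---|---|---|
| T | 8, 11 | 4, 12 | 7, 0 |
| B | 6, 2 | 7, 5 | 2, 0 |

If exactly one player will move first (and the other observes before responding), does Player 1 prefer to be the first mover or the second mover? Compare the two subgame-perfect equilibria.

second

If Player 1 leads: Column's best replies are T→C, B→C; Player 1's induced payoffs 4, 7; outcome (B, C), payoffs (7, 5).
If Column leads: Player 1's best replies are L→T, C→B, R→T; Column's induced payoffs 11, 5, 0; outcome (T, L), payoffs (8, 11).
Player 1 gets 7 moving first and 8 moving second, so Player 1 prefers to move second.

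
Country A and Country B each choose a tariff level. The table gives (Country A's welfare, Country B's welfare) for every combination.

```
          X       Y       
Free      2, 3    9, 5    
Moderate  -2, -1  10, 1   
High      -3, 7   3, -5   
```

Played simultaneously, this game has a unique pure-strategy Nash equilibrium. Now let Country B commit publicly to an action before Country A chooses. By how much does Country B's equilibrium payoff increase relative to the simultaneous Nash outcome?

Country A best-responds to each possible Country B move:
- X: BR = Free, leader payoff 3.
- Y: BR = Moderate, leader payoff 1.
Among 3, 1, the best is 3 at X. Subgame-perfect outcome: (Free, X) with payoffs (2, 3).
Now find the simultaneous Nash equilibrium.
Country A's best replies: X→Free; Y→Moderate.
Country B's best replies: Free→Y; Moderate→Y; High→X.
Only (Moderate, Y) has each player best-responding; Nash payoffs (10, 1).
Country B's commitment gain: 3 − 1 = 2.

2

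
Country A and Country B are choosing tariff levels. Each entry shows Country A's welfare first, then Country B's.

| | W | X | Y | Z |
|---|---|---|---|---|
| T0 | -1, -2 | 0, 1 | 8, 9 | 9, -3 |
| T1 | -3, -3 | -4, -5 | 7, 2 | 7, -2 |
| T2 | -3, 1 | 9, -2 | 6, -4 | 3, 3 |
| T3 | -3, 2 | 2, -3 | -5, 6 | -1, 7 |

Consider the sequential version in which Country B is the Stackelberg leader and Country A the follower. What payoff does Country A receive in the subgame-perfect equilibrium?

Solve by backward induction (Country B leads).
- W: BR = T0, leader payoff -2.
- X: BR = T2, leader payoff -2.
- Y: BR = T0, leader payoff 9.
- Z: BR = T0, leader payoff -3.
Maximizing over -2, -2, 9, -3, Country B chooses Y. Subgame-perfect outcome: (T0, Y) with payoffs (8, 9).

8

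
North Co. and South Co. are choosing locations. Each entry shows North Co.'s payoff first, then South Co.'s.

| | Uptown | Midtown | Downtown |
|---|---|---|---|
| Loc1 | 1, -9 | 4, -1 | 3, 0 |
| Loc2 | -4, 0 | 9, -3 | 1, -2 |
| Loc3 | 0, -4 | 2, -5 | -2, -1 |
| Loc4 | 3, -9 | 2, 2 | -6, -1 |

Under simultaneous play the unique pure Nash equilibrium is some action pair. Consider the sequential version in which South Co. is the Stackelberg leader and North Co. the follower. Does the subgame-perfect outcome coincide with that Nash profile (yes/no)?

yes

Solve by backward induction (South Co. leads).
- Uptown → North Co. plays Loc4 (best of 1, -4, 0, 3); South Co. gets -9.
- Midtown → North Co. plays Loc2 (best of 4, 9, 2, 2); South Co. gets -3.
- Downtown → North Co. plays Loc1 (best of 3, 1, -2, -6); South Co. gets 0.
Among -9, -3, 0, the best is 0 at Downtown. Subgame-perfect outcome: (Loc1, Downtown) with payoffs (3, 0).
Under simultaneous play:
North Co.'s best replies: Uptown→Loc4; Midtown→Loc2; Downtown→Loc1.
South Co.'s best replies: Loc1→Downtown; Loc2→Uptown; Loc3→Downtown; Loc4→Midtown.
Only (Loc1, Downtown) has each player best-responding; Nash payoffs (3, 0).
Sequential outcome (Loc1, Downtown) coincides with the Nash profile (Loc1, Downtown).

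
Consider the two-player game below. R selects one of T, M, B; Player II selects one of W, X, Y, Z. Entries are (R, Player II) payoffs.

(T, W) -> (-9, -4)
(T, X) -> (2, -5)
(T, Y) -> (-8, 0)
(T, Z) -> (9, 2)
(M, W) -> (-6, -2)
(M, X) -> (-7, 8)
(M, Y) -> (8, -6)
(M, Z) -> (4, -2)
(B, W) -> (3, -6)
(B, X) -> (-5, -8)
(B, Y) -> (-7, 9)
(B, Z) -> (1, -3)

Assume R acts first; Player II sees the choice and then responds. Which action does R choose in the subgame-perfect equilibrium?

T

Work backward from Player II's decision.
- T: BR = Z, leader payoff 9.
- M: BR = X, leader payoff -7.
- B: BR = Y, leader payoff -7.
Among 9, -7, -7, the best is 9 at T. Subgame-perfect outcome: (T, Z) with payoffs (9, 2).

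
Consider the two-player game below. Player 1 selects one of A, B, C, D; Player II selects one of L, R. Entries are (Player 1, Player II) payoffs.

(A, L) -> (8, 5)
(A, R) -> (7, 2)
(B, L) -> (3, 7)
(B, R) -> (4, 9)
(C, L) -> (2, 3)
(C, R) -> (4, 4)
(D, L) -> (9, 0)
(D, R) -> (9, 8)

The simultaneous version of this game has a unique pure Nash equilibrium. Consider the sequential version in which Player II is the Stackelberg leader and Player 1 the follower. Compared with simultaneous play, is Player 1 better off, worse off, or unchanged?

Player 1 best-responds to each possible Player II move:
- L: Player 1 compares 8, 3, 2, 9 and picks D; Player II would get 0.
- R: Player 1 compares 7, 4, 4, 9 and picks D; Player II would get 8.
Among 0, 8, the best is 8 at R. Subgame-perfect outcome: (D, R) with payoffs (9, 8).
Under simultaneous play:
Player 1's best replies: L→D; R→D.
Player II's best replies: A→L; B→R; C→R; D→R.
Only (D, R) has each player best-responding; Nash payoffs (9, 8).
Player 1 earns 9 sequentially versus 9 at the Nash outcome: unchanged.

unchanged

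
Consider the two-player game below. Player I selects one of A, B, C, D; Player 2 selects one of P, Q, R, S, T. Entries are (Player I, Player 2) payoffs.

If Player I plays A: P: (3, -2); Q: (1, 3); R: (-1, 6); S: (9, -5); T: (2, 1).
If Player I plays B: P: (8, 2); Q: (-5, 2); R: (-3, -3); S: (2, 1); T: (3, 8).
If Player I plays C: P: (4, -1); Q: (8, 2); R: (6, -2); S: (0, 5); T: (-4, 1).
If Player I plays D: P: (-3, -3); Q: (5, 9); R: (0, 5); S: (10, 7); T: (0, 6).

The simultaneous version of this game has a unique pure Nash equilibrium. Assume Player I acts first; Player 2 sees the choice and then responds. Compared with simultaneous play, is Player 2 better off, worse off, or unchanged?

Player 2 best-responds to each possible Player I move:
- A → Player 2 plays R (best of -2, 3, 6, -5, 1); Player I gets -1.
- B → Player 2 plays T (best of 2, 2, -3, 1, 8); Player I gets 3.
- C → Player 2 plays S (best of -1, 2, -2, 5, 1); Player I gets 0.
- D → Player 2 plays Q (best of -3, 9, 5, 7, 6); Player I gets 5.
Player I's induced payoffs are -1, 3, 0, 5, so Player I commits to D. Subgame-perfect outcome: (D, Q) with payoffs (5, 9).
Under simultaneous play:
Player I's best replies: P→B; Q→C; R→C; S→D; T→B.
Player 2's best replies: A→R; B→T; C→S; D→Q.
Only (B, T) has each player best-responding; Nash payoffs (3, 8).
Player 2 earns 9 sequentially versus 8 at the Nash outcome: better off.

better off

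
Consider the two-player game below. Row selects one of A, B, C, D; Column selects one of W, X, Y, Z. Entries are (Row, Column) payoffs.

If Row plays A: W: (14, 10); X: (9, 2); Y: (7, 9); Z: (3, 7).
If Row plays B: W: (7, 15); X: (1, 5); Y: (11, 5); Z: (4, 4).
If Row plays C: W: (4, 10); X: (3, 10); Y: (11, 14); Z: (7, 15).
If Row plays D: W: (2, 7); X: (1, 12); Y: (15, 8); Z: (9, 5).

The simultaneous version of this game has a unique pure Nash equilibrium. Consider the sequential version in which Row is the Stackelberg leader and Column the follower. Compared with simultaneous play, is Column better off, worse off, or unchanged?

Backward induction with Row moving first.
- A: Column compares 10, 2, 9, 7 and picks W; Row would get 14.
- B: Column compares 15, 5, 5, 4 and picks W; Row would get 7.
- C: Column compares 10, 10, 14, 15 and picks Z; Row would get 7.
- D: Column compares 7, 12, 8, 5 and picks X; Row would get 1.
Row's induced payoffs are 14, 7, 7, 1, so Row commits to A. Subgame-perfect outcome: (A, W) with payoffs (14, 10).
For the simultaneous game, intersect best replies.
Row's best replies: W→A; X→A; Y→D; Z→D.
Column's best replies: A→W; B→W; C→Z; D→X.
Only (A, W) has each player best-responding; Nash payoffs (14, 10).
Column earns 10 sequentially versus 10 at the Nash outcome: unchanged.

unchanged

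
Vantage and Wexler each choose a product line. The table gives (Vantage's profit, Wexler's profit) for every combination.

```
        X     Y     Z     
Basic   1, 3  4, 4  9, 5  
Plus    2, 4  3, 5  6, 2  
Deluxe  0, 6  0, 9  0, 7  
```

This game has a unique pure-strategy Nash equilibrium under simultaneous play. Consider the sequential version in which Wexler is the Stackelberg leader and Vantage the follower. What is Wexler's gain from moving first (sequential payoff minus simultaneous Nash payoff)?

Backward induction with Wexler moving first.
- X: Vantage compares 1, 2, 0 and picks Plus; Wexler would get 4.
- Y: Vantage compares 4, 3, 0 and picks Basic; Wexler would get 4.
- Z: Vantage compares 9, 6, 0 and picks Basic; Wexler would get 5.
Wexler's induced payoffs are 4, 4, 5, so Wexler commits to Z. Subgame-perfect outcome: (Basic, Z) with payoffs (9, 5).
Now find the simultaneous Nash equilibrium.
Vantage's best replies: X→Plus; Y→Basic; Z→Basic.
Wexler's best replies: Basic→Z; Plus→Y; Deluxe→Y.
Only (Basic, Z) has each player best-responding; Nash payoffs (9, 5).
Wexler's commitment gain: 5 − 5 = 0.

0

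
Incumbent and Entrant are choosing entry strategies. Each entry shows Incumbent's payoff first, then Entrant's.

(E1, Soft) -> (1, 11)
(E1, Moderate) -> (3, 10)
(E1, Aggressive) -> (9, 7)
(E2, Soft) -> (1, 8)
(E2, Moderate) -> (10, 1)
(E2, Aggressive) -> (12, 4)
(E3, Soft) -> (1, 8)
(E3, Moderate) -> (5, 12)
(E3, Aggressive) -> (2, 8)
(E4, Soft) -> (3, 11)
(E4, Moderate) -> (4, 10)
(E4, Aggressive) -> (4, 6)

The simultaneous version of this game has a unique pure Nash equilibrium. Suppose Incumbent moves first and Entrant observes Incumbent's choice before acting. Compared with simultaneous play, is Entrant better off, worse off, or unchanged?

better off

Work backward from Entrant's decision.
- E1: BR = Soft, leader payoff 1.
- E2: BR = Soft, leader payoff 1.
- E3: BR = Moderate, leader payoff 5.
- E4: BR = Soft, leader payoff 3.
Maximizing over 1, 1, 5, 3, Incumbent chooses E3. Subgame-perfect outcome: (E3, Moderate) with payoffs (5, 12).
Now find the simultaneous Nash equilibrium.
Incumbent's best replies: Soft→E4; Moderate→E2; Aggressive→E2.
Entrant's best replies: E1→Soft; E2→Soft; E3→Moderate; E4→Soft.
Only (E4, Soft) has each player best-responding; Nash payoffs (3, 11).
Entrant earns 12 sequentially versus 11 at the Nash outcome: better off.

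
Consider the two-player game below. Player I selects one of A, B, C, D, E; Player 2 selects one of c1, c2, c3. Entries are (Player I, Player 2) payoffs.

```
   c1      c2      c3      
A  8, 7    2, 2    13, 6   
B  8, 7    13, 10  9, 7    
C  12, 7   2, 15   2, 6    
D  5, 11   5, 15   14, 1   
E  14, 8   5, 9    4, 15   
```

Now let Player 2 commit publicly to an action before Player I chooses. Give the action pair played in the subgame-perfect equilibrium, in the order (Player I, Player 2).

Solve by backward induction (Player 2 leads).
- c1 → Player I plays E (best of 8, 8, 12, 5, 14); Player 2 gets 8.
- c2 → Player I plays B (best of 2, 13, 2, 5, 5); Player 2 gets 10.
- c3 → Player I plays D (best of 13, 9, 2, 14, 4); Player 2 gets 1.
Maximizing over 8, 10, 1, Player 2 chooses c2. Subgame-perfect outcome: (B, c2) with payoffs (13, 10).

(B, c2)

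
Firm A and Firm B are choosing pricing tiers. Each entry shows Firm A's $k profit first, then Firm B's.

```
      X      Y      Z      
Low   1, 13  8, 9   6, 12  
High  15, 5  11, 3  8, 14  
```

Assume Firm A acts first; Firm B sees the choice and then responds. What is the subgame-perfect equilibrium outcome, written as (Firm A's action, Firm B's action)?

Work backward from Firm B's decision.
- Low: Firm B compares 13, 9, 12 and picks X; Firm A would get 1.
- High: Firm B compares 5, 3, 14 and picks Z; Firm A would get 8.
Firm A's induced payoffs are 1, 8, so Firm A commits to High. Subgame-perfect outcome: (High, Z) with payoffs (8, 14).

(High, Z)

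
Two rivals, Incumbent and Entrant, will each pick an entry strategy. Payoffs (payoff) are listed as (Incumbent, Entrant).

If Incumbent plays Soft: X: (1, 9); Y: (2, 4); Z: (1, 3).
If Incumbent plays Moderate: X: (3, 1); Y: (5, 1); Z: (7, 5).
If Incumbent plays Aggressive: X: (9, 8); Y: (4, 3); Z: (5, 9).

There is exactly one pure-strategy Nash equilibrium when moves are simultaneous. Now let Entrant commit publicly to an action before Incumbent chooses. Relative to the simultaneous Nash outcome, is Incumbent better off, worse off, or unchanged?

better off

Incumbent best-responds to each possible Entrant move:
- X → Incumbent plays Aggressive (best of 1, 3, 9); Entrant gets 8.
- Y → Incumbent plays Moderate (best of 2, 5, 4); Entrant gets 1.
- Z → Incumbent plays Moderate (best of 1, 7, 5); Entrant gets 5.
Entrant's induced payoffs are 8, 1, 5, so Entrant commits to X. Subgame-perfect outcome: (Aggressive, X) with payoffs (9, 8).
For the simultaneous game, intersect best replies.
Incumbent's best replies: X→Aggressive; Y→Moderate; Z→Moderate.
Entrant's best replies: Soft→X; Moderate→Z; Aggressive→Z.
The unique mutual best reply is (Moderate, Z), giving (7, 5).
Incumbent earns 9 sequentially versus 7 at the Nash outcome: better off.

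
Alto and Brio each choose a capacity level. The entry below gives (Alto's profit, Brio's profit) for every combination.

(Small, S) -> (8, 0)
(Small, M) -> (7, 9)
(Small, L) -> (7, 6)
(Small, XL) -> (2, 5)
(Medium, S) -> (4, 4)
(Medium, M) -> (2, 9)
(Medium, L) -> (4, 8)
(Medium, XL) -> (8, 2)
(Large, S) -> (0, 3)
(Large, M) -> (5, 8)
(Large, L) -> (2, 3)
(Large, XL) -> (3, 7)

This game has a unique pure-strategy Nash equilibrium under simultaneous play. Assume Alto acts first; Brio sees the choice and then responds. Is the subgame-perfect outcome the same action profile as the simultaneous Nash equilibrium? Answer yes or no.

yes

Backward induction with Alto moving first.
- Small: BR = M, leader payoff 7.
- Medium: BR = M, leader payoff 2.
- Large: BR = M, leader payoff 5.
Alto's induced payoffs are 7, 2, 5, so Alto commits to Small. Subgame-perfect outcome: (Small, M) with payoffs (7, 9).
Under simultaneous play:
Alto's best replies: S→Small; M→Small; L→Small; XL→Medium.
Brio's best replies: Small→M; Medium→M; Large→M.
Only (Small, M) has each player best-responding; Nash payoffs (7, 9).
Sequential outcome (Small, M) coincides with the Nash profile (Small, M).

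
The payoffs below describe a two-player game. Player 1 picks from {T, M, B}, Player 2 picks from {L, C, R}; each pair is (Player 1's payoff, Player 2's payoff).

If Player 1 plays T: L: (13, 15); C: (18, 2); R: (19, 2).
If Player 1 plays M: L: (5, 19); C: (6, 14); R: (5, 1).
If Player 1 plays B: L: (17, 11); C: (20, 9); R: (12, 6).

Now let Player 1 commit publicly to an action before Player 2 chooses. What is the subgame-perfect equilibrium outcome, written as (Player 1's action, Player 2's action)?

(B, L)

Work backward from Player 2's decision.
- T: BR = L, leader payoff 13.
- M: BR = L, leader payoff 5.
- B: BR = L, leader payoff 17.
Player 1's induced payoffs are 13, 5, 17, so Player 1 commits to B. Subgame-perfect outcome: (B, L) with payoffs (17, 11).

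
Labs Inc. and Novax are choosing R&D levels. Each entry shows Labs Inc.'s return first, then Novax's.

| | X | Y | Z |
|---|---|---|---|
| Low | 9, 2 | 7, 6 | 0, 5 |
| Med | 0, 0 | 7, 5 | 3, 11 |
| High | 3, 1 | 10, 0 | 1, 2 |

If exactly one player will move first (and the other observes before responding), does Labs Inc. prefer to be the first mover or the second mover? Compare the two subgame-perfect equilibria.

first

If Labs Inc. leads: Novax's best replies are Low→Y, Med→Z, High→Z; Labs Inc.'s induced payoffs 7, 3, 1; outcome (Low, Y), payoffs (7, 6).
If Novax leads: Labs Inc.'s best replies are X→Low, Y→High, Z→Med; Novax's induced payoffs 2, 0, 11; outcome (Med, Z), payoffs (3, 11).
Labs Inc. gets 7 moving first and 3 moving second, so Labs Inc. prefers to move first.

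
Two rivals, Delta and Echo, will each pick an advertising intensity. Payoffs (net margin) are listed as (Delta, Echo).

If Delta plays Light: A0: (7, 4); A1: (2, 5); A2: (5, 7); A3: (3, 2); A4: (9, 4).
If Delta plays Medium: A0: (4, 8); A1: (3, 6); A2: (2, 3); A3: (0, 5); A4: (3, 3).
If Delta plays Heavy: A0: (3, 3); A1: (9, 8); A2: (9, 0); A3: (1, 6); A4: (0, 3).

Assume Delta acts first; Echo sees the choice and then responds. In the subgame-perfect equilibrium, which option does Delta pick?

Backward induction with Delta moving first.
- Light → Echo plays A2 (best of 4, 5, 7, 2, 4); Delta gets 5.
- Medium → Echo plays A0 (best of 8, 6, 3, 5, 3); Delta gets 4.
- Heavy → Echo plays A1 (best of 3, 8, 0, 6, 3); Delta gets 9.
Delta's induced payoffs are 5, 4, 9, so Delta commits to Heavy. Subgame-perfect outcome: (Heavy, A1) with payoffs (9, 8).

Heavy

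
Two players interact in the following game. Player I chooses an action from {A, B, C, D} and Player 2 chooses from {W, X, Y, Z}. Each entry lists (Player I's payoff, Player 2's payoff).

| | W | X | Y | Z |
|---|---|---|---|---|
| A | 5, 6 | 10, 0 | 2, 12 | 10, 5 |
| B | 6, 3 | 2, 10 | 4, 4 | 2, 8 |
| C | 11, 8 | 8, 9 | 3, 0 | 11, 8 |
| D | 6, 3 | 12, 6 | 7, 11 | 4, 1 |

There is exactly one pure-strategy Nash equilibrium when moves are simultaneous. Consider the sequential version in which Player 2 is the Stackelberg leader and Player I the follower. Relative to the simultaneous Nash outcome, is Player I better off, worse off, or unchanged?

Work backward from Player I's decision.
- W: Player I compares 5, 6, 11, 6 and picks C; Player 2 would get 8.
- X: Player I compares 10, 2, 8, 12 and picks D; Player 2 would get 6.
- Y: Player I compares 2, 4, 3, 7 and picks D; Player 2 would get 11.
- Z: Player I compares 10, 2, 11, 4 and picks C; Player 2 would get 8.
Among 8, 6, 11, 8, the best is 11 at Y. Subgame-perfect outcome: (D, Y) with payoffs (7, 11).
Under simultaneous play:
Player I's best replies: W→C; X→D; Y→D; Z→C.
Player 2's best replies: A→Y; B→X; C→X; D→Y.
Only (D, Y) has each player best-responding; Nash payoffs (7, 11).
Player I earns 7 sequentially versus 7 at the Nash outcome: unchanged.

unchanged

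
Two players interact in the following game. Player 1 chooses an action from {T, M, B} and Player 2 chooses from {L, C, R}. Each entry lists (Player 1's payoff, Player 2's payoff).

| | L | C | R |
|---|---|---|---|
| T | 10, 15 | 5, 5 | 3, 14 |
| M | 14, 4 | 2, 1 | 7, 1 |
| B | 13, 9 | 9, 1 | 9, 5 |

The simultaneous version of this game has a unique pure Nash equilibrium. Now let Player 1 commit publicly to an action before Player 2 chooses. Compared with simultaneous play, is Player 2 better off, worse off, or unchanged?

unchanged

Backward induction with Player 1 moving first.
- T: BR = L, leader payoff 10.
- M: BR = L, leader payoff 14.
- B: BR = L, leader payoff 13.
Maximizing over 10, 14, 13, Player 1 chooses M. Subgame-perfect outcome: (M, L) with payoffs (14, 4).
Now find the simultaneous Nash equilibrium.
Player 1's best replies: L→M; C→B; R→B.
Player 2's best replies: T→L; M→L; B→L.
Only (M, L) has each player best-responding; Nash payoffs (14, 4).
Player 2 earns 4 sequentially versus 4 at the Nash outcome: unchanged.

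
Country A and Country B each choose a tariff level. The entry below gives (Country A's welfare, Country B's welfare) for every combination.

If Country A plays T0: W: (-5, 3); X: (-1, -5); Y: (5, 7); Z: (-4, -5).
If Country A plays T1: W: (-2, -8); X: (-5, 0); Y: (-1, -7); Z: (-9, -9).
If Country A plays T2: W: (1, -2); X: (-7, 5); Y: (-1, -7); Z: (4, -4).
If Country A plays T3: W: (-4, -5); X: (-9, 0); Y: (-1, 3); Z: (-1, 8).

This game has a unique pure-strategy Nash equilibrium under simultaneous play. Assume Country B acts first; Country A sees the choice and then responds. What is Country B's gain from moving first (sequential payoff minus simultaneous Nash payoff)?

Solve by backward induction (Country B leads).
- W → Country A plays T2 (best of -5, -2, 1, -4); Country B gets -2.
- X → Country A plays T0 (best of -1, -5, -7, -9); Country B gets -5.
- Y → Country A plays T0 (best of 5, -1, -1, -1); Country B gets 7.
- Z → Country A plays T2 (best of -4, -9, 4, -1); Country B gets -4.
Maximizing over -2, -5, 7, -4, Country B chooses Y. Subgame-perfect outcome: (T0, Y) with payoffs (5, 7).
For the simultaneous game, intersect best replies.
Country A's best replies: W→T2; X→T0; Y→T0; Z→T2.
Country B's best replies: T0→Y; T1→X; T2→X; T3→Z.
The unique mutual best reply is (T0, Y), giving (5, 7).
Country B's commitment gain: 7 − 7 = 0.

0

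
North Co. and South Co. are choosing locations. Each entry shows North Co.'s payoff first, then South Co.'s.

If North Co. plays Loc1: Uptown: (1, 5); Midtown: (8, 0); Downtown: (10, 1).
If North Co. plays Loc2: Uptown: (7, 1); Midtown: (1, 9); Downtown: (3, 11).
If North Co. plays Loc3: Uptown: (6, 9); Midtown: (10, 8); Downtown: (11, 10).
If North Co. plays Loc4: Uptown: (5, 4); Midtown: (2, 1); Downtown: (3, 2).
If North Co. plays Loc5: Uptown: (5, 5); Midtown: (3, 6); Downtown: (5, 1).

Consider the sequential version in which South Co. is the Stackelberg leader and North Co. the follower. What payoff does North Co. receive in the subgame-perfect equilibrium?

Solve by backward induction (South Co. leads).
- Uptown: BR = Loc2, leader payoff 1.
- Midtown: BR = Loc3, leader payoff 8.
- Downtown: BR = Loc3, leader payoff 10.
South Co.'s induced payoffs are 1, 8, 10, so South Co. commits to Downtown. Subgame-perfect outcome: (Loc3, Downtown) with payoffs (11, 10).

11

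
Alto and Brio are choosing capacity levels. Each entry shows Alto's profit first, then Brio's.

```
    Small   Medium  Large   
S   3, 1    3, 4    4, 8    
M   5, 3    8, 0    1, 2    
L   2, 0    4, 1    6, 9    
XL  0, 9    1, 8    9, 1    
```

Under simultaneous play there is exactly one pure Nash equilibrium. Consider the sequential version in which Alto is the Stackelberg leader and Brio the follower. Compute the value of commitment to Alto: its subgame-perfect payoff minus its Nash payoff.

Backward induction with Alto moving first.
- S: BR = Large, leader payoff 4.
- M: BR = Small, leader payoff 5.
- L: BR = Large, leader payoff 6.
- XL: BR = Small, leader payoff 0.
Among 4, 5, 6, 0, the best is 6 at L. Subgame-perfect outcome: (L, Large) with payoffs (6, 9).
Under simultaneous play:
Alto's best replies: Small→M; Medium→M; Large→XL.
Brio's best replies: S→Large; M→Small; L→Large; XL→Small.
Only (M, Small) has each player best-responding; Nash payoffs (5, 3).
Alto's commitment gain: 6 − 5 = 1.

1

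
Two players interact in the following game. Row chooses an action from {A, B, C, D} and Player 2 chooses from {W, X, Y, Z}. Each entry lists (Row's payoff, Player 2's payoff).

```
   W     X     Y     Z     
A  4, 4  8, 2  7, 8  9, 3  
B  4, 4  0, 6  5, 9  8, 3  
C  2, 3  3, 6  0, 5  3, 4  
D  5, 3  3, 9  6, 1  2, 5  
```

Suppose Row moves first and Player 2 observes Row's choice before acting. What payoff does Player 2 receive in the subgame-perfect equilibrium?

8

Solve by backward induction (Row leads).
- A → Player 2 plays Y (best of 4, 2, 8, 3); Row gets 7.
- B → Player 2 plays Y (best of 4, 6, 9, 3); Row gets 5.
- C → Player 2 plays X (best of 3, 6, 5, 4); Row gets 3.
- D → Player 2 plays X (best of 3, 9, 1, 5); Row gets 3.
Maximizing over 7, 5, 3, 3, Row chooses A. Subgame-perfect outcome: (A, Y) with payoffs (7, 8).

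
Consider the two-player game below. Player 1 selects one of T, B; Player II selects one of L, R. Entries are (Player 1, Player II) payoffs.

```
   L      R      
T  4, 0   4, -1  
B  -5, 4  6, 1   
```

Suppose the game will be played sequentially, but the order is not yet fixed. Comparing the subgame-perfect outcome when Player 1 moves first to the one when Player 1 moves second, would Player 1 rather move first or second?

If Player 1 leads: Player II's best replies are T→L, B→L; Player 1's induced payoffs 4, -5; outcome (T, L), payoffs (4, 0).
If Player II leads: Player 1's best replies are L→T, R→B; Player II's induced payoffs 0, 1; outcome (B, R), payoffs (6, 1).
Player 1 gets 4 moving first and 6 moving second, so Player 1 prefers to move second.

second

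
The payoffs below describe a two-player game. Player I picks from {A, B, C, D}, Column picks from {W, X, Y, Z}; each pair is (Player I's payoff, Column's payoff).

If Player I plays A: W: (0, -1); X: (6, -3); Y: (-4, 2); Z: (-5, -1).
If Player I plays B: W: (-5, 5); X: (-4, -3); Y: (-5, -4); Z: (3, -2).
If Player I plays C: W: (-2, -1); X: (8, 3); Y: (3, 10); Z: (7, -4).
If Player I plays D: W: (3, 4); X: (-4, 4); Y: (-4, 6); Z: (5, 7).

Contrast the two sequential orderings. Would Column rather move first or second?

If Player I leads: Column's best replies are A→Y, B→W, C→Y, D→Z; Player I's induced payoffs -4, -5, 3, 5; outcome (D, Z), payoffs (5, 7).
If Column leads: Player I's best replies are W→D, X→C, Y→C, Z→C; Column's induced payoffs 4, 3, 10, -4; outcome (C, Y), payoffs (3, 10).
Column gets 10 moving first and 7 moving second, so Column prefers to move first.

first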